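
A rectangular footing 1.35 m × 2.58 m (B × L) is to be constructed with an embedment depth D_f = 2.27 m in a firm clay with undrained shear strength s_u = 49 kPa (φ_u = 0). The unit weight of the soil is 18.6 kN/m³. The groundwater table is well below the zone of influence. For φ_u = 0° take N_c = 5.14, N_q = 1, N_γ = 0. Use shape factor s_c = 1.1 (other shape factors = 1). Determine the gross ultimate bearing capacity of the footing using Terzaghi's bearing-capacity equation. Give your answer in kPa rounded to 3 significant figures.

Overburden at base level: q = 18.6 × 2.27 = 42.222 kPa.
Cohesion term c·N_c·s_c = 49 × 5.14 × 1.1 = 277.05 kPa; surcharge term q·N_q = 42.222 × 1 = 42.222 kPa.
q_ult = 277.05 + 42.222 = 319.27 kPa.

q_ult ≈ 319 kPa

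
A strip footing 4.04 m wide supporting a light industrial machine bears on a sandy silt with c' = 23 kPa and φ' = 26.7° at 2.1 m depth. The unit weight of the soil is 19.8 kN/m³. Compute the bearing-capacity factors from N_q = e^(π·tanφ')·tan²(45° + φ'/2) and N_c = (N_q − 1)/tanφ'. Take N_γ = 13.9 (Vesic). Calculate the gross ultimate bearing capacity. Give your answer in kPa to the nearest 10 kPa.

q_ult ≈ 1630 kPa

tan26.7° = 0.5029, so N_q = e^(π×0.5029)·tan²(58.35°) = 4.855 × 2.632 = 12.78.
N_c = (12.78 − 1)/tan26.7° = 23.42.
Effective surcharge at the founding depth q = γ·D_f = 19.8 × 2.1 = 41.58 kPa.
q_ult = c·N_c + q·N_q + 0.5·γ·B·N_γ
     = 23 × 23.419 + 41.58 × 12.778 + 0.5 × 19.8 × 4.04 × 13.9
     = 538.63 + 531.32 + 555.94 = 1625.9 kPa.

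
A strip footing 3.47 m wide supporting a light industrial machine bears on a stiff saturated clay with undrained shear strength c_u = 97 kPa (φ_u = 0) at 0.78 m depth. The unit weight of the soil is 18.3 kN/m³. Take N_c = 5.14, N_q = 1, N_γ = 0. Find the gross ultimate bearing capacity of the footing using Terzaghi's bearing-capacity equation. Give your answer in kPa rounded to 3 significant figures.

q_ult ≈ 513 kPa

Overburden at base level: q = 18.3 × 0.78 = 14.274 kPa.
Cohesion term c·N_c = 97 × 5.14 = 498.58 kPa; surcharge term q·N_q = 14.274 × 1 = 14.274 kPa.
q_ult = 498.58 + 14.274 = 512.85 kPa.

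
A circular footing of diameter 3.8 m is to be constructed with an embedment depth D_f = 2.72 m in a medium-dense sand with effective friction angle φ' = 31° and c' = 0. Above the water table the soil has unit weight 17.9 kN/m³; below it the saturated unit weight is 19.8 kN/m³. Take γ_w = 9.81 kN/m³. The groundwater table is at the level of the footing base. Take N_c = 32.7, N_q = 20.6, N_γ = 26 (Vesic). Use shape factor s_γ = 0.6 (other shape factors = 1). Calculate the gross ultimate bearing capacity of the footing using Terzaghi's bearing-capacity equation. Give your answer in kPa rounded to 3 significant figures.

q = γ·D_f = 17.9 × 2.72 = 48.688 kPa.
For the ½γBN_γ term take γ' = 19.8 − 9.81 = 9.99 kN/m³ (soil below base is submerged).
q·N_q = 48.688 × 20.6 = 1003 kPa
0.5·γ·B·N_γ·s_γ = 0.5 × 9.99 × 3.8 × 26 × 0.6 = 296.1 kPa
q_ult = 1003 + 296.1 = 1299.1 kPa.

q_ult ≈ 1300 kPa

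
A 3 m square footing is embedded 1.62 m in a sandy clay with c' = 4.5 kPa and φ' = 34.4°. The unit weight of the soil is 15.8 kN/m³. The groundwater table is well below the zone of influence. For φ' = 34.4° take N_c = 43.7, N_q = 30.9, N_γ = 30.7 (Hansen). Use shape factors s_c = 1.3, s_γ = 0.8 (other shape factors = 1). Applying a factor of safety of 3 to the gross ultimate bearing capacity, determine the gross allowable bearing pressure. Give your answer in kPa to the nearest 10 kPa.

q_all ≈ 540 kPa

q = γ·D_f = 15.8 × 1.62 = 25.596 kPa.
c·N_c·s_c = 4.5 × 43.7 × 1.3 = 255.65 kPa
q·N_q = 25.596 × 30.9 = 790.92 kPa
0.5·γ·B·N_γ·s_γ = 0.5 × 15.8 × 3 × 30.7 × 0.8 = 582.07 kPa
q_ult = 255.65 + 790.92 + 582.07 = 1628.6 kPa.
q_all = q_ult / FS = 1628.6 / 3 = 542.88 kPa.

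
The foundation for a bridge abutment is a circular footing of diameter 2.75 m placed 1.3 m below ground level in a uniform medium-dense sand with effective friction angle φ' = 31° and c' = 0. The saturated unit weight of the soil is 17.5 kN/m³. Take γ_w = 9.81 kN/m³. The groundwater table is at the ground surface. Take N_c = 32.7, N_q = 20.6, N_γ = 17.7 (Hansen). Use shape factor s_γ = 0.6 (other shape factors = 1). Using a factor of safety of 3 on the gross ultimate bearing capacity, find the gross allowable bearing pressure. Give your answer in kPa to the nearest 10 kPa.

q_all ≈ 110 kPa

Water table at ground surface, so effective unit weight γ' = 17.5 − 9.81 = 7.69 kN/m³ is used throughout; overburden q = 7.69 × 1.3 = 9.997 kPa; the same γ' applies in the ½γBN_γ term.
Surcharge term q·N_q = 9.997 × 20.6 = 205.94 kPa; self-weight term 0.5·γ·B·N_γ·s_γ = 0.5 × 7.69 × 2.75 × 17.7 × 0.6 = 112.29 kPa.
q_ult = 205.94 + 112.29 = 318.23 kPa.
q_all = 318.23 / 3 = 106.08 kPa.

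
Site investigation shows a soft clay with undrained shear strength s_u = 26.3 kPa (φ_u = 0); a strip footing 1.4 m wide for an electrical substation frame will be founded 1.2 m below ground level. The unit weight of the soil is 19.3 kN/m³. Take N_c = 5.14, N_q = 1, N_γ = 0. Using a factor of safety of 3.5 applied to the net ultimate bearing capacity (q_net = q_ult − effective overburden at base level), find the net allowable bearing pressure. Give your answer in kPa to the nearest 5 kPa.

Overburden at base level: q = 19.3 × 1.2 = 23.16 kPa.
Cohesion term c·N_c = 26.3 × 5.14 = 135.18 kPa; surcharge term q·N_q = 23.16 × 1 = 23.16 kPa.
q_ult = 135.18 + 23.16 = 158.34 kPa.
Net ultimate: q_net = 158.34 − 23.16 = 135.18 kPa.
q_all(net) = 135.18 / 3.5 = 38.623 kPa.

q_all(net) ≈ 40 kPa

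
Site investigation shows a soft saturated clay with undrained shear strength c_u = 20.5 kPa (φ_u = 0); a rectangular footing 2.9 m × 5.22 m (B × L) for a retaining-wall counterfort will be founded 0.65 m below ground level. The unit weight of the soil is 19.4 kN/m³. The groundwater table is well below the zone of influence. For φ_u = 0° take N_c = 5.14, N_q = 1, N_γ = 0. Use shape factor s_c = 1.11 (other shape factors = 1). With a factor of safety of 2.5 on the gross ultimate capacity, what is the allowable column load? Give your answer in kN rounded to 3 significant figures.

P_all ≈ 785 kN

q = γ·D_f = 19.4 × 0.65 = 12.61 kPa.
c·N_c·s_c = 20.5 × 5.14 × 1.11 = 116.96 kPa
q·N_q = 12.61 × 1 = 12.61 kPa
q_ult = 116.96 + 12.61 = 129.57 kPa.
Gross allowable pressure q_all = 129.57 / 2.5 = 51.828 kPa.
Footing area = 15.138 m², so allowable column load = 51.828 × 15.138 = 784.58 kN.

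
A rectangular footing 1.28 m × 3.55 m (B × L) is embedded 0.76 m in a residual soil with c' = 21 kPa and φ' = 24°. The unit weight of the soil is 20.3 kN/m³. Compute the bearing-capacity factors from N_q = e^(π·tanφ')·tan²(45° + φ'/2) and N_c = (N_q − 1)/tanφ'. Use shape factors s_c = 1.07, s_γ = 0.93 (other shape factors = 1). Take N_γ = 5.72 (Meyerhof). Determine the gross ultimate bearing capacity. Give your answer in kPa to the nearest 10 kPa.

tan24° = 0.4452, so N_q = e^(π×0.4452)·tan²(57°) = 4.05 × 2.371 = 9.6.
N_c = (9.6 − 1)/tan24° = 19.32.
Overburden at base level: q = 20.3 × 0.76 = 15.428 kPa.
Cohesion term c·N_c·s_c = 21 × 19.324 × 1.07 = 434.2 kPa; surcharge term q·N_q = 15.428 × 9.6034 = 148.16 kPa; self-weight term 0.5·γ·B·N_γ·s_γ = 0.5 × 20.3 × 1.28 × 5.72 × 0.93 = 69.112 kPa.
q_ult = 434.2 + 148.16 + 69.112 = 651.47 kPa.

q_ult ≈ 650 kPa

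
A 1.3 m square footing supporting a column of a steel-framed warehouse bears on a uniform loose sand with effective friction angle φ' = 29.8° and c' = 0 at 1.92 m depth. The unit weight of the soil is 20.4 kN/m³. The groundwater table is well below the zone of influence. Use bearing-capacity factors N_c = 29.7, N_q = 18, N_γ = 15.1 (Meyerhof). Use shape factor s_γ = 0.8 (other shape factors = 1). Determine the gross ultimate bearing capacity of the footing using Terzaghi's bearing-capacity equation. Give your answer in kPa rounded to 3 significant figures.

Overburden at base level: q = 20.4 × 1.92 = 39.168 kPa.
Surcharge term q·N_q = 39.168 × 18 = 705.02 kPa; self-weight term 0.5·γ·B·N_γ·s_γ = 0.5 × 20.4 × 1.3 × 15.1 × 0.8 = 160.18 kPa.
q_ult = 705.02 + 160.18 = 865.2 kPa.

q_ult ≈ 865 kPa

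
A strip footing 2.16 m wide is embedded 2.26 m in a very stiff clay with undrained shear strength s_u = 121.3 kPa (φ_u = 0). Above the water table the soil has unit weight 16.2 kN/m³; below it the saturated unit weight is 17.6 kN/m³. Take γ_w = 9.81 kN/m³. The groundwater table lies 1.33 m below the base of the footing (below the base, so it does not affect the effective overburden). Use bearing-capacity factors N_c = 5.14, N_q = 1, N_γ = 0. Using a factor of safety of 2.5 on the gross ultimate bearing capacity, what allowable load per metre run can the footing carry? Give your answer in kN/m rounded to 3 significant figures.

≈ 570 kN/m

Effective surcharge at the founding depth q = γ·D_f = 16.2 × 2.26 = 36.612 kPa.
q_ult = c·N_c + q·N_q
     = 121.3 × 5.14 + 36.612 × 1
     = 623.48 + 36.612 = 660.09 kPa.
Gross allowable pressure q_all = 660.09 / 2.5 = 264.04 kPa.
Allowable wall load = q_all × B = 264.04 × 2.16 = 570.32 kN per metre run.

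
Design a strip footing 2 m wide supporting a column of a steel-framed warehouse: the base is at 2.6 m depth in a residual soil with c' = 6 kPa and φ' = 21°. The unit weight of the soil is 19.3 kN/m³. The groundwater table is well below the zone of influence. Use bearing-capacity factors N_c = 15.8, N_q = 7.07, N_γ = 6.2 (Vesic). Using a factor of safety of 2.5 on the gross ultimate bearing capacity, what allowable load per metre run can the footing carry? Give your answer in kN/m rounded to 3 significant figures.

Effective surcharge at the founding depth q = γ·D_f = 19.3 × 2.6 = 50.18 kPa.
q_ult = c·N_c + q·N_q + 0.5·γ·B·N_γ
     = 6 × 15.8 + 50.18 × 7.07 + 0.5 × 19.3 × 2 × 6.2
     = 94.8 + 354.77 + 119.66 = 569.23 kPa.
Gross allowable pressure q_all = 569.23 / 2.5 = 227.69 kPa.
Allowable wall load = q_all × B = 227.69 × 2 = 455.39 kN per metre run.

≈ 455 kN/m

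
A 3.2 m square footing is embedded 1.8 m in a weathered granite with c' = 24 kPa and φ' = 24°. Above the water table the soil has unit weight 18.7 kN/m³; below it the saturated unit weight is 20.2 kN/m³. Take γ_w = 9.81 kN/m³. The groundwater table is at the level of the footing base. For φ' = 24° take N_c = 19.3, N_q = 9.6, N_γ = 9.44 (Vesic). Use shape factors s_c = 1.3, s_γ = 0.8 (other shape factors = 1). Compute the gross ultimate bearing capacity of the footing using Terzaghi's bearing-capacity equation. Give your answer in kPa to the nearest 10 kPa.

q_ult ≈ 1050 kPa

q = γ·D_f = 18.7 × 1.8 = 33.66 kPa.
For the ½γBN_γ term take γ' = 20.2 − 9.81 = 10.39 kN/m³ (soil below base is submerged).
c·N_c·s_c = 24 × 19.3 × 1.3 = 602.16 kPa
q·N_q = 33.66 × 9.6 = 323.14 kPa
0.5·γ·B·N_γ·s_γ = 0.5 × 10.39 × 3.2 × 9.44 × 0.8 = 125.54 kPa
q_ult = 602.16 + 323.14 + 125.54 = 1050.8 kPa.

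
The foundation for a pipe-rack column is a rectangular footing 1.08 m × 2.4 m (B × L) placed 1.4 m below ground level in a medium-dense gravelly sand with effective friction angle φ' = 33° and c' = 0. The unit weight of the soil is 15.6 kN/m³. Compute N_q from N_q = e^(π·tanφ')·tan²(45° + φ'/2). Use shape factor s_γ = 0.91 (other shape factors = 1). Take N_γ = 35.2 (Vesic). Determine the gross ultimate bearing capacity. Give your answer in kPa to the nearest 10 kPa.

q_ult ≈ 840 kPa

tan33° = 0.6494, so N_q = e^(π×0.6494)·tan²(61.5°) = 7.692 × 3.392 = 26.09.
q = γ·D_f = 15.6 × 1.4 = 21.84 kPa.
q·N_q = 21.84 × 26.092 = 569.85 kPa
0.5·γ·B·N_γ·s_γ = 0.5 × 15.6 × 1.08 × 35.2 × 0.91 = 269.84 kPa
q_ult = 569.85 + 269.84 = 839.69 kPa.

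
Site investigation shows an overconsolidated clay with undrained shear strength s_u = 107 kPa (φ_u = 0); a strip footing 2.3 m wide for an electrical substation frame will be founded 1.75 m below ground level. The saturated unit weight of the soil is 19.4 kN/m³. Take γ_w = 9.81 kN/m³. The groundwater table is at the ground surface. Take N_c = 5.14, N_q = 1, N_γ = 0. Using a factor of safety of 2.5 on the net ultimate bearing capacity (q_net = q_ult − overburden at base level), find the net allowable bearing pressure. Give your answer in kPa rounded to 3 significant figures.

Water table at ground surface, so effective unit weight γ' = 19.4 − 9.81 = 9.59 kN/m³ is used throughout; overburden q = 9.59 × 1.75 = 16.782 kPa.
Cohesion term c·N_c = 107 × 5.14 = 549.98 kPa; surcharge term q·N_q = 16.782 × 1 = 16.782 kPa.
q_ult = 549.98 + 16.782 = 566.76 kPa.
q_net = 566.76 − 16.782 = 549.98 kPa.
q_all(net) = 549.98 / 2.5 = 219.99 kPa.

q_all(net) ≈ 220 kPa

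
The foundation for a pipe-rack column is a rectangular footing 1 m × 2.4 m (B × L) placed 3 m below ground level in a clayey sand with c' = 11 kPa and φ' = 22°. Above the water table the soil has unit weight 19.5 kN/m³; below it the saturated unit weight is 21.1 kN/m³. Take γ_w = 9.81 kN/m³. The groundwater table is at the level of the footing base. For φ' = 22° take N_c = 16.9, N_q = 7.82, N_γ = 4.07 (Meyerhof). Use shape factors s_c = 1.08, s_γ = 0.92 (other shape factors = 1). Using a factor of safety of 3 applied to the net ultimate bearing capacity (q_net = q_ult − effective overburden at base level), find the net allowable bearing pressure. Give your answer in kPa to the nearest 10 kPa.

Effective surcharge at the founding depth q = γ·D_f = 19.5 × 3 = 58.5 kPa.
The water table coincides with the base, so in the self-weight term γ → γ' = 11.29 kN/m³.
q_ult = c·N_c·s_c + q·N_q + 0.5·γ·B·N_γ·s_γ
     = 11 × 16.9 × 1.08 + 58.5 × 7.82 + 0.5 × 11.29 × 1 × 4.07 × 0.92
     = 200.77 + 457.47 + 21.137 = 679.38 kPa.
Net ultimate: q_net = 679.38 − 58.5 = 620.88 kPa.
q_all(net) = 620.88 / 3 = 206.96 kPa.

q_all(net) ≈ 210 kPa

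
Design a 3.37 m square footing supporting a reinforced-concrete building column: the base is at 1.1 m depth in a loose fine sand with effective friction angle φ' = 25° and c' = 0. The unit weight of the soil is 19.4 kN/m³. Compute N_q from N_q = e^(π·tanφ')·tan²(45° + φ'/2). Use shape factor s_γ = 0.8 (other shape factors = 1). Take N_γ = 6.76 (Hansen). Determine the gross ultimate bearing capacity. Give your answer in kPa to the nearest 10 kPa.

tan25° = 0.4663, so N_q = e^(π×0.4663)·tan²(57.5°) = 4.327 × 2.464 = 10.66.
Overburden at base level: q = 19.4 × 1.1 = 21.34 kPa.
Surcharge term q·N_q = 21.34 × 10.662 = 227.53 kPa; self-weight term 0.5·γ·B·N_γ·s_γ = 0.5 × 19.4 × 3.37 × 6.76 × 0.8 = 176.78 kPa.
q_ult = 227.53 + 176.78 = 404.31 kPa.

q_ult ≈ 400 kPa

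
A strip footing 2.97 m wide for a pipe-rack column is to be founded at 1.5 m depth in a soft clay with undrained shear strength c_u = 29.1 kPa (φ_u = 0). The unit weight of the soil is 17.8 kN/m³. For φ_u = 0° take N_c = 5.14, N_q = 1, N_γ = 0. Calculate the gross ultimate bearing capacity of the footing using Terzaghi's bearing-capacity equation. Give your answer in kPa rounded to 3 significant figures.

q_ult ≈ 176 kPa

Effective surcharge at the founding depth q = γ·D_f = 17.8 × 1.5 = 26.7 kPa.
q_ult = c·N_c + q·N_q
     = 29.1 × 5.14 + 26.7 × 1
     = 149.57 + 26.7 = 176.27 kPa.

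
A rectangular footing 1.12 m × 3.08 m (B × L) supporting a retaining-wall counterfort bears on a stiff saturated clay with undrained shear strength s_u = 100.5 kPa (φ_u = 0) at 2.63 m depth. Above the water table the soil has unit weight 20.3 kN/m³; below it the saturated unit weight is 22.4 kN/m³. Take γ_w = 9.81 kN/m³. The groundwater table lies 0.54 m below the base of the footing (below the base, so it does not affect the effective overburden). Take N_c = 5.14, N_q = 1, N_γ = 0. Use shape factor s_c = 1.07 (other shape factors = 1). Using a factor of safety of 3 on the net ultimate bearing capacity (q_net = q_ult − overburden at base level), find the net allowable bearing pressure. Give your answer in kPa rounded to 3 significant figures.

q = γ·D_f = 20.3 × 2.63 = 53.389 kPa.
c·N_c·s_c = 100.5 × 5.14 × 1.07 = 552.73 kPa
q·N_q = 53.389 × 1 = 53.389 kPa
q_ult = 552.73 + 53.389 = 606.12 kPa.
q_net = 606.12 − 53.389 = 552.73 kPa.
q_all(net) = 552.73 / 3 = 184.24 kPa.

q_all(net) ≈ 184 kPa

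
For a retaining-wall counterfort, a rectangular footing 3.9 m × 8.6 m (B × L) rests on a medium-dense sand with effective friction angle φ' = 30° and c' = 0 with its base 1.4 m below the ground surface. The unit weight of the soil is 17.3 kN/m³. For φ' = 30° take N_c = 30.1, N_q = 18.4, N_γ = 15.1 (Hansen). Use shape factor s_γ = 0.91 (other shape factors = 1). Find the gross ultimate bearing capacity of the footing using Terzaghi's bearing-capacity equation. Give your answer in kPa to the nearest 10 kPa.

q_ult ≈ 910 kPa

Overburden at base level: q = 17.3 × 1.4 = 24.22 kPa.
Surcharge term q·N_q = 24.22 × 18.4 = 445.65 kPa; self-weight term 0.5·γ·B·N_γ·s_γ = 0.5 × 17.3 × 3.9 × 15.1 × 0.91 = 463.55 kPa.
q_ult = 445.65 + 463.55 = 909.2 kPa.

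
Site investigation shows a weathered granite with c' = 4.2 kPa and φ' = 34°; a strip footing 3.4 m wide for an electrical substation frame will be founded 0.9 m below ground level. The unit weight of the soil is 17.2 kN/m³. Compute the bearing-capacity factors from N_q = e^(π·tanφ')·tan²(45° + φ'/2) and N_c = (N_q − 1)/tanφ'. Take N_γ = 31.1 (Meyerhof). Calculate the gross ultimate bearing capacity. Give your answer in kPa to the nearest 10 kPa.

tan34° = 0.6745, so N_q = e^(π×0.6745)·tan²(62°) = 8.323 × 3.537 = 29.44.
N_c = (29.44 − 1)/tan34° = 42.16.
Effective surcharge at the founding depth q = γ·D_f = 17.2 × 0.9 = 15.48 kPa.
q_ult = c·N_c + q·N_q + 0.5·γ·B·N_γ
     = 4.2 × 42.164 + 15.48 × 29.44 + 0.5 × 17.2 × 3.4 × 31.1
     = 177.09 + 455.73 + 909.36 = 1542.2 kPa.

q_ult ≈ 1540 kPa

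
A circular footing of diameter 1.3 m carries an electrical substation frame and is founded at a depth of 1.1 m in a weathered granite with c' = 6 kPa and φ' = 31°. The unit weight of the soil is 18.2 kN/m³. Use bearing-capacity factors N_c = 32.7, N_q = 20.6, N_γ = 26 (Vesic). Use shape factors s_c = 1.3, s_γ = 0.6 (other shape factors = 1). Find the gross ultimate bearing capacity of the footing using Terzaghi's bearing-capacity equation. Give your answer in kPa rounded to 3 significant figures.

Effective surcharge at the founding depth q = γ·D_f = 18.2 × 1.1 = 20.02 kPa.
q_ult = c·N_c·s_c + q·N_q + 0.5·γ·B·N_γ·s_γ
     = 6 × 32.7 × 1.3 + 20.02 × 20.6 + 0.5 × 18.2 × 1.3 × 26 × 0.6
     = 255.06 + 412.41 + 184.55 = 852.02 kPa.

q_ult ≈ 852 kPa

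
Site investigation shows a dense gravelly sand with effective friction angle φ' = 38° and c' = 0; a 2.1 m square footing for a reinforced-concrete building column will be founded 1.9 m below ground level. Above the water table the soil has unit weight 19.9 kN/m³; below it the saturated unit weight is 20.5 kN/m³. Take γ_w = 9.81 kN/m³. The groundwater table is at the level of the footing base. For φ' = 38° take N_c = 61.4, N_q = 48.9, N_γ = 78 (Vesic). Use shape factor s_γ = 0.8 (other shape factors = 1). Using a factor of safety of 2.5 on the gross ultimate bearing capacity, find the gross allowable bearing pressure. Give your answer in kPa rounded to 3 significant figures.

q_all ≈ 1020 kPa

Overburden at base level: q = 19.9 × 1.9 = 37.81 kPa.
Below the base the soil is submerged, so the ½γBN_γ term uses γ' = 20.5 − 9.81 = 10.69 kN/m³.
Surcharge term q·N_q = 37.81 × 48.9 = 1848.9 kPa; self-weight term 0.5·γ·B·N_γ·s_γ = 0.5 × 10.69 × 2.1 × 78 × 0.8 = 700.41 kPa.
q_ult = 1848.9 + 700.41 = 2549.3 kPa.
q_all = 2549.3 / 2.5 = 1019.7 kPa.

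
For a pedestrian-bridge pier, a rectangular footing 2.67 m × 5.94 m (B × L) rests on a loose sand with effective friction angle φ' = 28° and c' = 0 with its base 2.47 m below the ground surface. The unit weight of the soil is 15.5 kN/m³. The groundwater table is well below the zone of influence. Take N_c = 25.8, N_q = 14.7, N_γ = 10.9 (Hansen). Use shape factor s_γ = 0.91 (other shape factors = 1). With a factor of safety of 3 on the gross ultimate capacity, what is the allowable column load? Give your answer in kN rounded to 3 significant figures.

Effective surcharge at the founding depth q = γ·D_f = 15.5 × 2.47 = 38.285 kPa.
q_ult = q·N_q + 0.5·γ·B·N_γ·s_γ
     = 38.285 × 14.7 + 0.5 × 15.5 × 2.67 × 10.9 × 0.91
     = 562.79 + 205.25 = 768.04 kPa.
Gross allowable pressure q_all = 768.04 / 3 = 256.01 kPa.
Footing area = 15.8598 m², so allowable column load = 256.01 × 15.8598 = 4060.3 kN.

P_all ≈ 4060 kN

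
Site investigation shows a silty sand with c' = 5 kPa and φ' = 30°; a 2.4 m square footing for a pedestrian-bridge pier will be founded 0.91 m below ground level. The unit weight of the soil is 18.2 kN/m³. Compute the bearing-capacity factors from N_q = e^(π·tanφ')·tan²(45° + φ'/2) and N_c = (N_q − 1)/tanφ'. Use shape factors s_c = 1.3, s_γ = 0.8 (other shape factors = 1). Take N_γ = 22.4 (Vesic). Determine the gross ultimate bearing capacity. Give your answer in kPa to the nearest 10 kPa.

tan30° = 0.5774, so N_q = e^(π×0.5774)·tan²(60°) = 6.134 × 3.0 = 18.4.
N_c = (18.4 − 1)/tan30° = 30.14.
Effective surcharge at the founding depth q = γ·D_f = 18.2 × 0.91 = 16.562 kPa.
q_ult = c·N_c·s_c + q·N_q + 0.5·γ·B·N_γ·s_γ
     = 5 × 30.14 × 1.3 + 16.562 × 18.401 + 0.5 × 18.2 × 2.4 × 22.4 × 0.8
     = 195.91 + 304.76 + 391.37 = 892.04 kPa.

q_ult ≈ 890 kPa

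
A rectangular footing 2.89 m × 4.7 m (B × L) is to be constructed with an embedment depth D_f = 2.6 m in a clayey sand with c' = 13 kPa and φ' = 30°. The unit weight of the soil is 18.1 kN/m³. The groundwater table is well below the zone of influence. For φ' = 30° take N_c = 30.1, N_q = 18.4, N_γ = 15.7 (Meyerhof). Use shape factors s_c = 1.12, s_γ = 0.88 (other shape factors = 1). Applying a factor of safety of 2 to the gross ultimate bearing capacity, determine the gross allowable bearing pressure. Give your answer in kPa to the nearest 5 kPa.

q_all ≈ 835 kPa

Effective surcharge at the founding depth q = γ·D_f = 18.1 × 2.6 = 47.06 kPa.
q_ult = c·N_c·s_c + q·N_q + 0.5·γ·B·N_γ·s_γ
     = 13 × 30.1 × 1.12 + 47.06 × 18.4 + 0.5 × 18.1 × 2.89 × 15.7 × 0.88
     = 438.26 + 865.9 + 361.35 = 1665.5 kPa.
q_all = q_ult / FS = 1665.5 / 2 = 832.76 kPa.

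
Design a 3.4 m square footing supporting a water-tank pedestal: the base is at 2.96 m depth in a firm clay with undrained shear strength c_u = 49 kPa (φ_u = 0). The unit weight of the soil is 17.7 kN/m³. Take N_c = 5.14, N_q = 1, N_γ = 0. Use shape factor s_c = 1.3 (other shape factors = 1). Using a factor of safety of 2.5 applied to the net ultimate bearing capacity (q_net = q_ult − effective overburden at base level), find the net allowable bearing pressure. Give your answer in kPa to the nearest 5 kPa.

q = γ·D_f = 17.7 × 2.96 = 52.392 kPa.
c·N_c·s_c = 49 × 5.14 × 1.3 = 327.42 kPa
q·N_q = 52.392 × 1 = 52.392 kPa
q_ult = 327.42 + 52.392 = 379.81 kPa.
Net ultimate: q_net = 379.81 − 52.392 = 327.42 kPa.
q_all(net) = 327.42 / 2.5 = 130.97 kPa.

q_all(net) ≈ 130 kPa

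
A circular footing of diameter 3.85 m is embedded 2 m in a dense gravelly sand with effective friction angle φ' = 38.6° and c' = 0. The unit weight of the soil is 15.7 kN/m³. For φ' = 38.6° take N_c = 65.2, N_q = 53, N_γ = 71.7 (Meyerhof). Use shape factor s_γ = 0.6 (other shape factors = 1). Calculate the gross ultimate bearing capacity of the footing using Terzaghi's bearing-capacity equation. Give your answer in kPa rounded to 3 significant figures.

q = γ·D_f = 15.7 × 2 = 31.4 kPa.
q·N_q = 31.4 × 53 = 1664.2 kPa
0.5·γ·B·N_γ·s_γ = 0.5 × 15.7 × 3.85 × 71.7 × 0.6 = 1300.2 kPa
q_ult = 1664.2 + 1300.2 = 2964.4 kPa.

q_ult ≈ 2960 kPa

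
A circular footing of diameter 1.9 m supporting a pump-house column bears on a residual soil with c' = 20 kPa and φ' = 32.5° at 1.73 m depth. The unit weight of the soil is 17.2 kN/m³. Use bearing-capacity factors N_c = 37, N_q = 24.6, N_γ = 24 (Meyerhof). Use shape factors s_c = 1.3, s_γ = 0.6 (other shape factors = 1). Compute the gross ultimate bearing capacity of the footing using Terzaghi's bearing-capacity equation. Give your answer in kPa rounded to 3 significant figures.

q_ult ≈ 1930 kPa

Effective surcharge at the founding depth q = γ·D_f = 17.2 × 1.73 = 29.756 kPa.
q_ult = c·N_c·s_c + q·N_q + 0.5·γ·B·N_γ·s_γ
     = 20 × 37 × 1.3 + 29.756 × 24.6 + 0.5 × 17.2 × 1.9 × 24 × 0.6
     = 962 + 732 + 235.3 = 1929.3 kPa.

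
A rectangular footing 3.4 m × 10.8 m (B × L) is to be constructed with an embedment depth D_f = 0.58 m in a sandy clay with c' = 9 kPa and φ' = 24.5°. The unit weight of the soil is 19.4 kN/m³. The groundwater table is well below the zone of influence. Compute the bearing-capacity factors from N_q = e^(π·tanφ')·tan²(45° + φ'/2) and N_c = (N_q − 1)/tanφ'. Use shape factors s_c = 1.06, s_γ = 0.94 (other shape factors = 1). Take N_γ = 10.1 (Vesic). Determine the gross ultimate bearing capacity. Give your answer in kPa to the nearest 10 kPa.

q_ult ≈ 620 kPa

tan24.5° = 0.4557, so N_q = e^(π×0.4557)·tan²(57.25°) = 4.186 × 2.417 = 10.12.
N_c = (10.12 − 1)/tan24.5° = 20.01.
q = γ·D_f = 19.4 × 0.58 = 11.252 kPa.
c·N_c·s_c = 9 × 20.006 × 1.06 = 190.86 kPa
q·N_q = 11.252 × 10.117 = 113.84 kPa
0.5·γ·B·N_γ·s_γ = 0.5 × 19.4 × 3.4 × 10.1 × 0.94 = 313.11 kPa
q_ult = 190.86 + 113.84 + 313.11 = 617.81 kPa.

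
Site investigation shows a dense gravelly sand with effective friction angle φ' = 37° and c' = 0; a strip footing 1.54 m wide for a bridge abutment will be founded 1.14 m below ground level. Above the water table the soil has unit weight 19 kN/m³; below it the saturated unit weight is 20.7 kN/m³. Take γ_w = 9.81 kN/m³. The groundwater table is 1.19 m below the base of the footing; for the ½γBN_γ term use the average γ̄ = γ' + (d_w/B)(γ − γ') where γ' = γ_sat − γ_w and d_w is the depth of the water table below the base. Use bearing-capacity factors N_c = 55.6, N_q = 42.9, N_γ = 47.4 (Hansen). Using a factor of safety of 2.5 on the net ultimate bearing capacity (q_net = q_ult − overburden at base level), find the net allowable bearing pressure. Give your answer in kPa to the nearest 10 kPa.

q_all(net) ≈ 610 kPa

Effective surcharge at the founding depth q = γ·D_f = 19 × 1.14 = 21.66 kPa.
With d_w = 1.19 m < B, γ̄ = 10.89 + (1.19/1.54) × (19 − 10.89) = 17.157 kN/m³.
q_ult = q·N_q + 0.5·γ·B·N_γ
     = 21.66 × 42.9 + 0.5 × 17.157 × 1.54 × 47.4
     = 929.21 + 626.19 = 1555.4 kPa.
q_net = 1555.4 − 21.66 = 1533.7 kPa.
q_all(net) = 1533.7 / 2.5 = 613.5 kPa.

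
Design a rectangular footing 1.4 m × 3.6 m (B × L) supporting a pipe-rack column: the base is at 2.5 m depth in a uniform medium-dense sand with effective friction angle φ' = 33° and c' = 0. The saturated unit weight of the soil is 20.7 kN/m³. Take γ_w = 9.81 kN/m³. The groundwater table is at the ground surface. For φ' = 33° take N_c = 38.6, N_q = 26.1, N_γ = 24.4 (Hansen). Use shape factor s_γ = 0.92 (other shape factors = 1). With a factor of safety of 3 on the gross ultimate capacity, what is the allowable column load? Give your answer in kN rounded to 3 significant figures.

P_all ≈ 1480 kN

Water table at ground surface, so effective unit weight γ' = 20.7 − 9.81 = 10.89 kN/m³ is used throughout; overburden q = 10.89 × 2.5 = 27.225 kPa; the same γ' applies in the ½γBN_γ term.
Surcharge term q·N_q = 27.225 × 26.1 = 710.57 kPa; self-weight term 0.5·γ·B·N_γ·s_γ = 0.5 × 10.89 × 1.4 × 24.4 × 0.92 = 171.12 kPa.
q_ult = 710.57 + 171.12 = 881.69 kPa.
Gross allowable pressure q_all = 881.69 / 3 = 293.9 kPa.
Footing area = 5.04 m², so allowable column load = 293.9 × 5.04 = 1481.2 kN.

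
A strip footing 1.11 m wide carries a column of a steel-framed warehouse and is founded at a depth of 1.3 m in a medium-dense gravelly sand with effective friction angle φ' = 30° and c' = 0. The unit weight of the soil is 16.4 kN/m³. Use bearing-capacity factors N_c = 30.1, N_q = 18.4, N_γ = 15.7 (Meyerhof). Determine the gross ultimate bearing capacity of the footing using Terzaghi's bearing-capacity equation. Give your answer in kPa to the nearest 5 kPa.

q_ult ≈ 535 kPa

q = γ·D_f = 16.4 × 1.3 = 21.32 kPa.
q·N_q = 21.32 × 18.4 = 392.29 kPa
0.5·γ·B·N_γ = 0.5 × 16.4 × 1.11 × 15.7 = 142.9 kPa
q_ult = 392.29 + 142.9 = 535.19 kPa.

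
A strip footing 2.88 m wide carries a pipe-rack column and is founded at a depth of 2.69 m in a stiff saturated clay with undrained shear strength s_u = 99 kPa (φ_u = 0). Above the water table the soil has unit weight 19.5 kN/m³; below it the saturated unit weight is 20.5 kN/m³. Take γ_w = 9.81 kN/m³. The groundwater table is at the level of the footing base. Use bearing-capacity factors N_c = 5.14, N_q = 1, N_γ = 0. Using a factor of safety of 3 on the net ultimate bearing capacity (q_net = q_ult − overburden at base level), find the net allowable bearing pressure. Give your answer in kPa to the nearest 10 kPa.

q = γ·D_f = 19.5 × 2.69 = 52.455 kPa.
c·N_c = 99 × 5.14 = 508.86 kPa
q·N_q = 52.455 × 1 = 52.455 kPa
q_ult = 508.86 + 52.455 = 561.31 kPa.
q_net = 561.31 − 52.455 = 508.86 kPa.
q_all(net) = 508.86 / 3 = 169.62 kPa.

q_all(net) ≈ 170 kPa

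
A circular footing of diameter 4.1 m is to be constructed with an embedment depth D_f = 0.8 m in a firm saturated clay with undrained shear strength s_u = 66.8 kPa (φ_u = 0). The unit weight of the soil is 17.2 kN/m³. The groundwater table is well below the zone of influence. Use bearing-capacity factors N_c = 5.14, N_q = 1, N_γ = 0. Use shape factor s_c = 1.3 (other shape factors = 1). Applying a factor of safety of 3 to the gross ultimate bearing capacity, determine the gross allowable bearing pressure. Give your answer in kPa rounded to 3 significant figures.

Effective surcharge at the founding depth q = γ·D_f = 17.2 × 0.8 = 13.76 kPa.
q_ult = c·N_c·s_c + q·N_q
     = 66.8 × 5.14 × 1.3 + 13.76 × 1
     = 446.36 + 13.76 = 460.12 kPa.
q_all = q_ult / FS = 460.12 / 3 = 153.37 kPa.

q_all ≈ 153 kPa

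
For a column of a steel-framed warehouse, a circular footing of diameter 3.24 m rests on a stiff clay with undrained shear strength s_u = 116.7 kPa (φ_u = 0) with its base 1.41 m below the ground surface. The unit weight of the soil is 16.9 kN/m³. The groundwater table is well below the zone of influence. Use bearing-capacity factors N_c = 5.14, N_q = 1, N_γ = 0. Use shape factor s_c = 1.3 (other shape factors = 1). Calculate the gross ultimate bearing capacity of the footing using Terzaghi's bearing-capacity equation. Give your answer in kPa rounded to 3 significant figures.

Effective surcharge at the founding depth q = γ·D_f = 16.9 × 1.41 = 23.829 kPa.
q_ult = c·N_c·s_c + q·N_q
     = 116.7 × 5.14 × 1.3 + 23.829 × 1
     = 779.79 + 23.829 = 803.62 kPa.

q_ult ≈ 804 kPa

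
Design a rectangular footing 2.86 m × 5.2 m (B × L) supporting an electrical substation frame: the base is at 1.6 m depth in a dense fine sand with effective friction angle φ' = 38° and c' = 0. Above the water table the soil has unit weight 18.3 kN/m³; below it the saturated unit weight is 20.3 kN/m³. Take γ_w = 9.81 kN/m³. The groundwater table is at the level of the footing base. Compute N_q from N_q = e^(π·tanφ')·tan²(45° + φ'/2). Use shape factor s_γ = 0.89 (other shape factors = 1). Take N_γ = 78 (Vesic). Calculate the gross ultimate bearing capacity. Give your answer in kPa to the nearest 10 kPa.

q_ult ≈ 2470 kPa

tan38° = 0.7813, so N_q = e^(π×0.7813)·tan²(64°) = 11.64 × 4.204 = 48.93.
Overburden at base level: q = 18.3 × 1.6 = 29.28 kPa.
Below the base the soil is submerged, so the ½γBN_γ term uses γ' = 20.3 − 9.81 = 10.49 kN/m³.
Surcharge term q·N_q = 29.28 × 48.933 = 1432.8 kPa; self-weight term 0.5·γ·B·N_γ·s_γ = 0.5 × 10.49 × 2.86 × 78 × 0.89 = 1041.3 kPa.
q_ult = 1432.8 + 1041.3 = 2474.1 kPa.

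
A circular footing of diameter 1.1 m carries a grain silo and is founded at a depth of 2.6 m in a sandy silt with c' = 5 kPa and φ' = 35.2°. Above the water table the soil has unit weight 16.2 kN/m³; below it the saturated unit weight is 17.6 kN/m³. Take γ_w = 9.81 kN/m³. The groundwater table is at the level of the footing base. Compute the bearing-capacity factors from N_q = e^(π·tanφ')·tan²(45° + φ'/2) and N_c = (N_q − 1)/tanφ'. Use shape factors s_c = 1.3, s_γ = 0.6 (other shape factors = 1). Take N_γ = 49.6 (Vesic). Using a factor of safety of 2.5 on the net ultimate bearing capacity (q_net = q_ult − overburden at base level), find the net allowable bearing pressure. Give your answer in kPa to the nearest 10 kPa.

N_q = e^(π·tan35.2°)·tan²(62.6°) = 34.14; N_c = (N_q − 1)/tanφ' = 46.97.
q = γ·D_f = 16.2 × 2.6 = 42.12 kPa.
For the ½γBN_γ term take γ' = 17.6 − 9.81 = 7.79 kN/m³ (soil below base is submerged).
c·N_c·s_c = 5 × 46.973 × 1.3 = 305.33 kPa
q·N_q = 42.12 × 34.136 = 1437.8 kPa
0.5·γ·B·N_γ·s_γ = 0.5 × 7.79 × 1.1 × 49.6 × 0.6 = 127.51 kPa
q_ult = 305.33 + 1437.8 + 127.51 = 1870.6 kPa.
q_net = 1870.6 − 42.12 = 1828.5 kPa.
q_all(net) = 1828.5 / 2.5 = 731.41 kPa.

q_all(net) ≈ 730 kPa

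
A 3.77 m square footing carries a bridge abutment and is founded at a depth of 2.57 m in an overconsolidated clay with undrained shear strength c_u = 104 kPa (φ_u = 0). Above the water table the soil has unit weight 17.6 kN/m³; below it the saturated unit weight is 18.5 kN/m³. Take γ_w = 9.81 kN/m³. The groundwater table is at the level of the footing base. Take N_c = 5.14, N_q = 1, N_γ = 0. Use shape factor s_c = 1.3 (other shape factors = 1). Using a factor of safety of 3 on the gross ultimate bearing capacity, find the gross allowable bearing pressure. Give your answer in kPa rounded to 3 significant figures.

q_all ≈ 247 kPa

q = γ·D_f = 17.6 × 2.57 = 45.232 kPa.
c·N_c·s_c = 104 × 5.14 × 1.3 = 694.93 kPa
q·N_q = 45.232 × 1 = 45.232 kPa
q_ult = 694.93 + 45.232 = 740.16 kPa.
q_all = 740.16 / 3 = 246.72 kPa.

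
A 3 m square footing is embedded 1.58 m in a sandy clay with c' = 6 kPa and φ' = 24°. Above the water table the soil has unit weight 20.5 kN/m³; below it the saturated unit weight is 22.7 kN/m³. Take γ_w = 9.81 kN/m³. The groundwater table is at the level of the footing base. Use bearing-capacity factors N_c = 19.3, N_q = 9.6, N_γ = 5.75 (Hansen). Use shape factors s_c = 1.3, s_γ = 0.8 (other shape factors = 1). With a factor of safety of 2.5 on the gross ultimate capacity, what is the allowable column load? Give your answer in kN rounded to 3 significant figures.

P_all ≈ 1980 kN

q = γ·D_f = 20.5 × 1.58 = 32.39 kPa.
For the ½γBN_γ term take γ' = 22.7 − 9.81 = 12.89 kN/m³ (soil below base is submerged).
c·N_c·s_c = 6 × 19.3 × 1.3 = 150.54 kPa
q·N_q = 32.39 × 9.6 = 310.94 kPa
0.5·γ·B·N_γ·s_γ = 0.5 × 12.89 × 3 × 5.75 × 0.8 = 88.941 kPa
q_ult = 150.54 + 310.94 + 88.941 = 550.43 kPa.
Gross allowable pressure q_all = 550.43 / 2.5 = 220.17 kPa.
Footing area = 9 m², so allowable column load = 220.17 × 9 = 1981.5 kN.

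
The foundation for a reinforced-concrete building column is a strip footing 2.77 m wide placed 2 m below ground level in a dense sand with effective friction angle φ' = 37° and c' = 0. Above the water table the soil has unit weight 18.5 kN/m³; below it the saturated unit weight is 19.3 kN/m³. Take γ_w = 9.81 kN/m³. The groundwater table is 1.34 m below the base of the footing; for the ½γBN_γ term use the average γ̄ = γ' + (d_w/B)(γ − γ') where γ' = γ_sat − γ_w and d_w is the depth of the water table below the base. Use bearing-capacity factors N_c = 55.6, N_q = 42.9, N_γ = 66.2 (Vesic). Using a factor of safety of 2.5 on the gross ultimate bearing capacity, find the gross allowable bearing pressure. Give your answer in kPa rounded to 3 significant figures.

q = γ·D_f = 18.5 × 2 = 37 kPa.
γ' = 9.49 kN/m³; averaging over the depth B below the base, γ̄ = γ' + (d_w/B)(γ − γ') = 13.849 kN/m³.
q·N_q = 37 × 42.9 = 1587.3 kPa
0.5·γ·B·N_γ = 0.5 × 13.849 × 2.77 × 66.2 = 1269.7 kPa
q_ult = 1587.3 + 1269.7 = 2857 kPa.
q_all = 2857 / 2.5 = 1142.8 kPa.

q_all ≈ 1140 kPa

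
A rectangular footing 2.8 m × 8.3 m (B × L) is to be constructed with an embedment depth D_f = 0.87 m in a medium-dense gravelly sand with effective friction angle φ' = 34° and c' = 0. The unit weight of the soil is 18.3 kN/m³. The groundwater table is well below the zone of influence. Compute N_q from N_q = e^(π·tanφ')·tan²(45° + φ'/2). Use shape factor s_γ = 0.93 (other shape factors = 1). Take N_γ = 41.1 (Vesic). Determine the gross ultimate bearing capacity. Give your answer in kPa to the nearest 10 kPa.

tan34° = 0.6745, so N_q = e^(π×0.6745)·tan²(62°) = 8.323 × 3.537 = 29.44.
Overburden at base level: q = 18.3 × 0.87 = 15.921 kPa.
Surcharge term q·N_q = 15.921 × 29.44 = 468.71 kPa; self-weight term 0.5·γ·B·N_γ·s_γ = 0.5 × 18.3 × 2.8 × 41.1 × 0.93 = 979.27 kPa.
q_ult = 468.71 + 979.27 = 1448 kPa.

q_ult ≈ 1450 kPa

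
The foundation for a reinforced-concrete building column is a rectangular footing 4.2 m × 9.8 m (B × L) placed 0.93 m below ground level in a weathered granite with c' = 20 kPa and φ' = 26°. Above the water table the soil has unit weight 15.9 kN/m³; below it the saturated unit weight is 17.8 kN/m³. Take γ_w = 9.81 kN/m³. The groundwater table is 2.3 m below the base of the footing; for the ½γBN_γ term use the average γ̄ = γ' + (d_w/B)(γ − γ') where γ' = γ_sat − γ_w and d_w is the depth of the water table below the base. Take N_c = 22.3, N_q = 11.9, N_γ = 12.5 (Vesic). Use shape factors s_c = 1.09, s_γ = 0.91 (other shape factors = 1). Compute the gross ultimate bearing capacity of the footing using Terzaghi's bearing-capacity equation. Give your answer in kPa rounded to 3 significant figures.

q_ult ≈ 956 kPa

Effective surcharge at the founding depth q = γ·D_f = 15.9 × 0.93 = 14.787 kPa.
With d_w = 2.3 m < B, γ̄ = 7.99 + (2.3/4.2) × (15.9 − 7.99) = 12.322 kN/m³.
q_ult = c·N_c·s_c + q·N_q + 0.5·γ·B·N_γ·s_γ
     = 20 × 22.3 × 1.09 + 14.787 × 11.9 + 0.5 × 12.322 × 4.2 × 12.5 × 0.91
     = 486.14 + 175.97 + 294.33 = 956.44 kPa.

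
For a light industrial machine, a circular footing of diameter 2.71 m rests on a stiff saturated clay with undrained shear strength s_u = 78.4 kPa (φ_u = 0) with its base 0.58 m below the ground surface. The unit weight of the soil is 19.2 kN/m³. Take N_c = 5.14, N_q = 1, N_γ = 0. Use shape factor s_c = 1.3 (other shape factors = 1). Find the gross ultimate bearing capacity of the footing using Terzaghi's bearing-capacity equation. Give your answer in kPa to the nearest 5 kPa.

Effective surcharge at the founding depth q = γ·D_f = 19.2 × 0.58 = 11.136 kPa.
q_ult = c·N_c·s_c + q·N_q
     = 78.4 × 5.14 × 1.3 + 11.136 × 1
     = 523.87 + 11.136 = 535 kPa.

q_ult ≈ 535 kPa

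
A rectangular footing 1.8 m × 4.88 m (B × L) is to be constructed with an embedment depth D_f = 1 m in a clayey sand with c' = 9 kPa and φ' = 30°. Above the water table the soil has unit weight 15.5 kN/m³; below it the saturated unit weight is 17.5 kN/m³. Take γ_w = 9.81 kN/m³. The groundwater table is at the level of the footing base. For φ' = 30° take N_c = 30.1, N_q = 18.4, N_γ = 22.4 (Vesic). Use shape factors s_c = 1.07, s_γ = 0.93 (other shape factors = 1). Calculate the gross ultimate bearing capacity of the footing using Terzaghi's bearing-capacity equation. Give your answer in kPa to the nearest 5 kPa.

Effective surcharge at the founding depth q = γ·D_f = 15.5 × 1 = 15.5 kPa.
The water table coincides with the base, so in the self-weight term γ → γ' = 7.69 kN/m³.
q_ult = c·N_c·s_c + q·N_q + 0.5·γ·B·N_γ·s_γ
     = 9 × 30.1 × 1.07 + 15.5 × 18.4 + 0.5 × 7.69 × 1.8 × 22.4 × 0.93
     = 289.86 + 285.2 + 144.18 = 719.24 kPa.

q_ult ≈ 720 kPa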